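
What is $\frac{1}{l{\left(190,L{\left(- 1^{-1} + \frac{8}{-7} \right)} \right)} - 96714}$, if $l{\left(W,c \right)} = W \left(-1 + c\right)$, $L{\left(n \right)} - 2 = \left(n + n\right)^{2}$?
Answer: $- \frac{49}{4558676} \approx -1.0749 \cdot 10^{-5}$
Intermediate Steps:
$L{\left(n \right)} = 2 + 4 n^{2}$ ($L{\left(n \right)} = 2 + \left(n + n\right)^{2} = 2 + \left(2 n\right)^{2} = 2 + 4 n^{2}$)
$\frac{1}{l{\left(190,L{\left(- 1^{-1} + \frac{8}{-7} \right)} \right)} - 96714} = \frac{1}{190 \left(-1 + \left(2 + 4 \left(- 1^{-1} + \frac{8}{-7}\right)^{2}\right)\right) - 96714} = \frac{1}{190 \left(-1 + \left(2 + 4 \left(\left(-1\right) 1 + 8 \left(- \frac{1}{7}\right)\right)^{2}\right)\right) - 96714} = \frac{1}{190 \left(-1 + \left(2 + 4 \left(-1 - \frac{8}{7}\right)^{2}\right)\right) - 96714} = \frac{1}{190 \left(-1 + \left(2 + 4 \left(- \frac{15}{7}\right)^{2}\right)\right) - 96714} = \frac{1}{190 \left(-1 + \left(2 + 4 \cdot \frac{225}{49}\right)\right) - 96714} = \frac{1}{190 \left(-1 + \left(2 + \frac{900}{49}\right)\right) - 96714} = \frac{1}{190 \left(-1 + \frac{998}{49}\right) - 96714} = \frac{1}{190 \cdot \frac{949}{49} - 96714} = \frac{1}{\frac{180310}{49} - 96714} = \frac{1}{- \frac{4558676}{49}} = - \frac{49}{4558676}$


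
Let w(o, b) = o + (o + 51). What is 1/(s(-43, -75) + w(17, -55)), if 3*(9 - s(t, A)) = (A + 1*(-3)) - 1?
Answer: 3/361 ≈ 0.0083102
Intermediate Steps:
s(t, A) = 31/3 - A/3 (s(t, A) = 9 - ((A + 1*(-3)) - 1)/3 = 9 - ((A - 3) - 1)/3 = 9 - ((-3 + A) - 1)/3 = 9 - (-4 + A)/3 = 9 + (4/3 - A/3) = 31/3 - A/3)
w(o, b) = 51 + 2*o (w(o, b) = o + (51 + o) = 51 + 2*o)
1/(s(-43, -75) + w(17, -55)) = 1/((31/3 - ⅓*(-75)) + (51 + 2*17)) = 1/((31/3 + 25) + (51 + 34)) = 1/(106/3 + 85) = 1/(361/3) = 3/361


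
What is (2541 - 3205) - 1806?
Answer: -2470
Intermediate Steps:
(2541 - 3205) - 1806 = -664 - 1806 = -2470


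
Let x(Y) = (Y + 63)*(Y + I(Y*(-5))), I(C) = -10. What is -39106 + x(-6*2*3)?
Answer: -40348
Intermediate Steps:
x(Y) = (-10 + Y)*(63 + Y) (x(Y) = (Y + 63)*(Y - 10) = (63 + Y)*(-10 + Y) = (-10 + Y)*(63 + Y))
-39106 + x(-6*2*3) = -39106 + (-630 + (-6*2*3)**2 + 53*(-6*2*3)) = -39106 + (-630 + (-12*3)**2 + 53*(-12*3)) = -39106 + (-630 + (-36)**2 + 53*(-36)) = -39106 + (-630 + 1296 - 1908) = -39106 - 1242 = -40348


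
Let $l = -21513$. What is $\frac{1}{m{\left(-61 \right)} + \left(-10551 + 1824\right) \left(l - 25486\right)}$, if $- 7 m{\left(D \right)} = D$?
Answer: $\frac{7}{2871121972} \approx 2.4381 \cdot 10^{-9}$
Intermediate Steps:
$m{\left(D \right)} = - \frac{D}{7}$
$\frac{1}{m{\left(-61 \right)} + \left(-10551 + 1824\right) \left(l - 25486\right)} = \frac{1}{\left(- \frac{1}{7}\right) \left(-61\right) + \left(-10551 + 1824\right) \left(-21513 - 25486\right)} = \frac{1}{\frac{61}{7} - -410160273} = \frac{1}{\frac{61}{7} + 410160273} = \frac{1}{\frac{2871121972}{7}} = \frac{7}{2871121972}$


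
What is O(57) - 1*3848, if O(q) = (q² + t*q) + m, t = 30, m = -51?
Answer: 1060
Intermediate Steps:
O(q) = -51 + q² + 30*q (O(q) = (q² + 30*q) - 51 = -51 + q² + 30*q)
O(57) - 1*3848 = (-51 + 57² + 30*57) - 1*3848 = (-51 + 3249 + 1710) - 3848 = 4908 - 3848 = 1060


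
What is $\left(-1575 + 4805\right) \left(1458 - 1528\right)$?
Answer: $-226100$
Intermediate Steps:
$\left(-1575 + 4805\right) \left(1458 - 1528\right) = 3230 \left(-70\right) = -226100$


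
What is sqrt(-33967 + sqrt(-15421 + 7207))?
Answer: sqrt(-33967 + 37*I*sqrt(6)) ≈ 0.246 + 184.3*I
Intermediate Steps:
sqrt(-33967 + sqrt(-15421 + 7207)) = sqrt(-33967 + sqrt(-8214)) = sqrt(-33967 + 37*I*sqrt(6))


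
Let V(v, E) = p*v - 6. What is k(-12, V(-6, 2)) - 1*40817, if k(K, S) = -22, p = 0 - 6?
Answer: -40839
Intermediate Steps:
p = -6
V(v, E) = -6 - 6*v (V(v, E) = -6*v - 6 = -6 - 6*v)
k(-12, V(-6, 2)) - 1*40817 = -22 - 1*40817 = -22 - 40817 = -40839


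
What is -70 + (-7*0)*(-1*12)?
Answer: -70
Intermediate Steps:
-70 + (-7*0)*(-1*12) = -70 + 0*(-12) = -70 + 0 = -70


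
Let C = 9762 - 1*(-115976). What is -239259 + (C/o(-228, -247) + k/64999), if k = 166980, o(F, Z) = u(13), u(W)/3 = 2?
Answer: -3869805832/17727 ≈ -2.1830e+5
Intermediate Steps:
u(W) = 6 (u(W) = 3*2 = 6)
o(F, Z) = 6
C = 125738 (C = 9762 + 115976 = 125738)
-239259 + (C/o(-228, -247) + k/64999) = -239259 + (125738/6 + 166980/64999) = -239259 + (125738*(⅙) + 166980*(1/64999)) = -239259 + (62869/3 + 15180/5909) = -239259 + 371538461/17727 = -3869805832/17727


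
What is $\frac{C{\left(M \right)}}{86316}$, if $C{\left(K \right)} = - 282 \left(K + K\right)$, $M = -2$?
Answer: $\frac{94}{7193} \approx 0.013068$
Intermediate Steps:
$C{\left(K \right)} = - 564 K$ ($C{\left(K \right)} = - 282 \cdot 2 K = - 564 K$)
$\frac{C{\left(M \right)}}{86316} = \frac{\left(-564\right) \left(-2\right)}{86316} = 1128 \cdot \frac{1}{86316} = \frac{94}{7193}$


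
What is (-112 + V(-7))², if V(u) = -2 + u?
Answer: 14641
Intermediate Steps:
(-112 + V(-7))² = (-112 + (-2 - 7))² = (-112 - 9)² = (-121)² = 14641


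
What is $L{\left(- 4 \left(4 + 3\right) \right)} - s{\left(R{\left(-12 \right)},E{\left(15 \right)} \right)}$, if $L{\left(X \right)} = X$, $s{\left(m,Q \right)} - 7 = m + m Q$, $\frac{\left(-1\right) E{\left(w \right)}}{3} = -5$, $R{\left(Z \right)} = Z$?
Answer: $157$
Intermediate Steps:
$E{\left(w \right)} = 15$ ($E{\left(w \right)} = \left(-3\right) \left(-5\right) = 15$)
$s{\left(m,Q \right)} = 7 + m + Q m$ ($s{\left(m,Q \right)} = 7 + \left(m + m Q\right) = 7 + \left(m + Q m\right) = 7 + m + Q m$)
$L{\left(- 4 \left(4 + 3\right) \right)} - s{\left(R{\left(-12 \right)},E{\left(15 \right)} \right)} = - 4 \left(4 + 3\right) - \left(7 - 12 + 15 \left(-12\right)\right) = \left(-4\right) 7 - \left(7 - 12 - 180\right) = -28 - -185 = -28 + 185 = 157$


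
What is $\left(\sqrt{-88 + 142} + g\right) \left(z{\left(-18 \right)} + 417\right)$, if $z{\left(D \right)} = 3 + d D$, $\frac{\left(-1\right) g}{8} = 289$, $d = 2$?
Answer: $-887808 + 1152 \sqrt{6} \approx -8.8499 \cdot 10^{5}$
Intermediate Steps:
$g = -2312$ ($g = \left(-8\right) 289 = -2312$)
$z{\left(D \right)} = 3 + 2 D$
$\left(\sqrt{-88 + 142} + g\right) \left(z{\left(-18 \right)} + 417\right) = \left(\sqrt{-88 + 142} - 2312\right) \left(\left(3 + 2 \left(-18\right)\right) + 417\right) = \left(\sqrt{54} - 2312\right) \left(\left(3 - 36\right) + 417\right) = \left(3 \sqrt{6} - 2312\right) \left(-33 + 417\right) = \left(-2312 + 3 \sqrt{6}\right) 384 = -887808 + 1152 \sqrt{6}$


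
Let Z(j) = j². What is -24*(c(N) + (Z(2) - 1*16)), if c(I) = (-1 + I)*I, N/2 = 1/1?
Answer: 240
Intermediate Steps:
N = 2 (N = 2/1 = 2*1 = 2)
c(I) = I*(-1 + I)
-24*(c(N) + (Z(2) - 1*16)) = -24*(2*(-1 + 2) + (2² - 1*16)) = -24*(2*1 + (4 - 16)) = -24*(2 - 12) = -24*(-10) = 240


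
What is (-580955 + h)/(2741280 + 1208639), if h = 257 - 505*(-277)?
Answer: -440813/3949919 ≈ -0.11160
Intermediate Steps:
h = 140142 (h = 257 + 139885 = 140142)
(-580955 + h)/(2741280 + 1208639) = (-580955 + 140142)/(2741280 + 1208639) = -440813/3949919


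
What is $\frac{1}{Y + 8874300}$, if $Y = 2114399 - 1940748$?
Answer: $\frac{1}{9047951} \approx 1.1052 \cdot 10^{-7}$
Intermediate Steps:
$Y = 173651$
$\frac{1}{Y + 8874300} = \frac{1}{173651 + 8874300} = \frac{1}{9047951}$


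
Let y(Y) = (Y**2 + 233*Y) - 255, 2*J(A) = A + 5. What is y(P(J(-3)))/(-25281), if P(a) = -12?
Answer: 323/2809 ≈ 0.11499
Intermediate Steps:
J(A) = 5/2 + A/2 (J(A) = (A + 5)/2 = (5 + A)/2 = 5/2 + A/2)
y(Y) = -255 + Y**2 + 233*Y
y(P(J(-3)))/(-25281) = (-255 + (-12)**2 + 233*(-12))/(-25281) = (-255 + 144 - 2796)*(-1/25281) = -2907*(-1/25281) = 323/2809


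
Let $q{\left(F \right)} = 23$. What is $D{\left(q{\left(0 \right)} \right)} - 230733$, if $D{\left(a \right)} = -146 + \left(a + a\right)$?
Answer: $-230833$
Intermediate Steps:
$D{\left(a \right)} = -146 + 2 a$
$D{\left(q{\left(0 \right)} \right)} - 230733 = \left(-146 + 2 \cdot 23\right) - 230733 = \left(-146 + 46\right) - 230733 = -100 - 230733 = -230833$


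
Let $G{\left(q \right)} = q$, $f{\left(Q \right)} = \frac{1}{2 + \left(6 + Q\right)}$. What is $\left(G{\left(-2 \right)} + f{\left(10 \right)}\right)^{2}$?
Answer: $\frac{1225}{324} \approx 3.7809$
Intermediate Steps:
$f{\left(Q \right)} = \frac{1}{8 + Q}$
$\left(G{\left(-2 \right)} + f{\left(10 \right)}\right)^{2} = \left(-2 + \frac{1}{8 + 10}\right)^{2} = \left(-2 + \frac{1}{18}\right)^{2} = \left(- \frac{35}{18}\right)^{2} = \frac{1225}{324}$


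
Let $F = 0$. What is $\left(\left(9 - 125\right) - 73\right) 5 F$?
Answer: $0$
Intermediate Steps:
$\left(\left(9 - 125\right) - 73\right) 5 F = \left(\left(9 - 125\right) - 73\right) 5 \cdot 0 = \left(-116 - 73\right) 0 = \left(-189\right) 0 = 0$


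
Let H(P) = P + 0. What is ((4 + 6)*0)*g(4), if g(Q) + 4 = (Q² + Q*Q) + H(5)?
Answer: 0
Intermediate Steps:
H(P) = P
g(Q) = 1 + 2*Q² (g(Q) = -4 + ((Q² + Q*Q) + 5) = -4 + ((Q² + Q²) + 5) = -4 + (2*Q² + 5) = -4 + (5 + 2*Q²) = 1 + 2*Q²)
((4 + 6)*0)*g(4) = ((4 + 6)*0)*(1 + 2*4²) = (10*0)*(1 + 2*16) = 0*(1 + 32) = 0*33 = 0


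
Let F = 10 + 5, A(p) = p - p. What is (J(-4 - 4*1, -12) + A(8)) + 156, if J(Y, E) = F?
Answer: 171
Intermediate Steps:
A(p) = 0
F = 15
J(Y, E) = 15
(J(-4 - 4*1, -12) + A(8)) + 156 = (15 + 0) + 156 = 15 + 156 = 171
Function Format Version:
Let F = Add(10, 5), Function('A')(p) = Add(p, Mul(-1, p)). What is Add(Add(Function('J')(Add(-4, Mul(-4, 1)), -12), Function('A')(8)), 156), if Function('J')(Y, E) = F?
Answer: 171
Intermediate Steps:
Function('A')(p) = 0
F = 15
Function('J')(Y, E) = 15
Add(Add(Function('J')(Add(-4, Mul(-4, 1)), -12), Function('A')(8)), 156) = Add(Add(15, 0), 156) = Add(15, 156) = 171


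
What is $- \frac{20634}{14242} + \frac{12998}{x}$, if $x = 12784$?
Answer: $- \frac{19666885}{45517432} \approx -0.43207$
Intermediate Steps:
$- \frac{20634}{14242} + \frac{12998}{x} = - \frac{20634}{14242} + \frac{12998}{12784} = \left(-20634\right) \frac{1}{14242} + 12998 \cdot \frac{1}{12784} = - \frac{10317}{7121} + \frac{6499}{6392} = - \frac{19666885}{45517432}$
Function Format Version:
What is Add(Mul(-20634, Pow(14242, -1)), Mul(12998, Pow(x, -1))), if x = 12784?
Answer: Rational(-19666885, 45517432) ≈ -0.43207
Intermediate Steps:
Add(Mul(-20634, Pow(14242, -1)), Mul(12998, Pow(x, -1))) = Add(Mul(-20634, Pow(14242, -1)), Mul(12998, Pow(12784, -1))) = Add(Mul(-20634, Rational(1, 14242)), Mul(12998, Rational(1, 12784))) = Add(Rational(-10317, 7121), Rational(6499, 6392)) = Rational(-19666885, 45517432)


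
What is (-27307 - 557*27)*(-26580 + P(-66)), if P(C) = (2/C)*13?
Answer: 37143920938/33 ≈ 1.1256e+9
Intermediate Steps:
P(C) = 26/C
(-27307 - 557*27)*(-26580 + P(-66)) = (-27307 - 557*27)*(-26580 + 26/(-66)) = (-27307 - 15039)*(-26580 + 26*(-1/66)) = -42346*(-26580 - 13/33) = -42346*(-877153/33) = 37143920938/33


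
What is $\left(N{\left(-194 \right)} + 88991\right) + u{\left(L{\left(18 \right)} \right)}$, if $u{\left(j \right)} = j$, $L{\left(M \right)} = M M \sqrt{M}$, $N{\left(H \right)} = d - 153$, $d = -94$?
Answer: $88744 + 972 \sqrt{2} \approx 90119.0$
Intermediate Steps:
$N{\left(H \right)} = -247$ ($N{\left(H \right)} = -94 - 153 = -247$)
$L{\left(M \right)} = M^{\frac{5}{2}}$ ($L{\left(M \right)} = M M^{\frac{3}{2}} = M^{\frac{5}{2}}$)
$\left(N{\left(-194 \right)} + 88991\right) + u{\left(L{\left(18 \right)} \right)} = \left(-247 + 88991\right) + 18^{\frac{5}{2}} = 88744 + 972 \sqrt{2}$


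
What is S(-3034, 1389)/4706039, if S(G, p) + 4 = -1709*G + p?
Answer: 5186491/4706039 ≈ 1.1021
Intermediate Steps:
S(G, p) = -4 + p - 1709*G (S(G, p) = -4 + (-1709*G + p) = -4 + (p - 1709*G) = -4 + p - 1709*G)
S(-3034, 1389)/4706039 = (-4 + 1389 - 1709*(-3034))/4706039 = (-4 + 1389 + 5185106)*(1/4706039) = 5186491*(1/4706039) = 5186491/4706039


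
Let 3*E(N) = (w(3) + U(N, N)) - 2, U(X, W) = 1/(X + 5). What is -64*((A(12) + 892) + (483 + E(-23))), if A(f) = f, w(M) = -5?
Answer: -2392672/27 ≈ -88618.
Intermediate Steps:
U(X, W) = 1/(5 + X)
E(N) = -7/3 + 1/(3*(5 + N)) (E(N) = ((-5 + 1/(5 + N)) - 2)/3 = (-7 + 1/(5 + N))/3 = -7/3 + 1/(3*(5 + N)))
-64*((A(12) + 892) + (483 + E(-23))) = -64*((12 + 892) + (483 + (-34 - 7*(-23))/(3*(5 - 23)))) = -64*(904 + (483 + (⅓)*(-34 + 161)/(-18))) = -64*(904 + (483 + (⅓)*(-1/18)*127)) = -64*(904 + (483 - 127/54)) = -64*(904 + 25955/54) = -64*74771/54 = -2392672/27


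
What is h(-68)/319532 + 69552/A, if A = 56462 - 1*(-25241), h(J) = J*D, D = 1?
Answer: 326743145/383922397 ≈ 0.85107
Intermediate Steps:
h(J) = J (h(J) = J*1 = J)
A = 81703 (A = 56462 + 25241 = 81703)
h(-68)/319532 + 69552/A = -68/319532 + 69552/81703 = -68*1/319532 + 69552*(1/81703) = -1/4699 + 69552/81703 = 326743145/383922397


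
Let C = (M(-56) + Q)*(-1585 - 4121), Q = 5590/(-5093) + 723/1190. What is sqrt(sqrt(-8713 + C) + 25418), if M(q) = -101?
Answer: sqrt(233411720134335050 + 12121340*sqrt(327365186069307155))/3030335 ≈ 161.78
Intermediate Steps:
Q = -2969861/6060670 (Q = 5590*(-1/5093) + 723*(1/1190) = -5590/5093 + 723/1190 = -2969861/6060670 ≈ -0.49002)
C = 1754873255943/3030335 (C = (-101 - 2969861/6060670)*(-1585 - 4121) = -615097531/6060670*(-5706) = 1754873255943/3030335 ≈ 5.7910e+5)
sqrt(sqrt(-8713 + C) + 25418) = sqrt(sqrt(-8713 + 1754873255943/3030335) + 25418) = sqrt(sqrt(1728469947088/3030335) + 25418) = sqrt(4*sqrt(327365186069307155)/3030335 + 25418) = sqrt(25418 + 4*sqrt(327365186069307155)/3030335)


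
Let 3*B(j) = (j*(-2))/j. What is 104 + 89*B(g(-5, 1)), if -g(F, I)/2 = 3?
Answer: 134/3 ≈ 44.667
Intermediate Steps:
g(F, I) = -6 (g(F, I) = -2*3 = -6)
B(j) = -2/3 (B(j) = ((j*(-2))/j)/3 = ((-2*j)/j)/3 = (1/3)*(-2) = -2/3)
104 + 89*B(g(-5, 1)) = 104 + 89*(-2/3) = 104 - 178/3 = 134/3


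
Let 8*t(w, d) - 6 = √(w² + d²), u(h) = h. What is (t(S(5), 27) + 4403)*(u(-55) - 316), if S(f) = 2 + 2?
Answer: -6535165/4 - 371*√745/8 ≈ -1.6351e+6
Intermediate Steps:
S(f) = 4
t(w, d) = ¾ + √(d² + w²)/8 (t(w, d) = ¾ + √(w² + d²)/8 = ¾ + √(d² + w²)/8)
(t(S(5), 27) + 4403)*(u(-55) - 316) = ((¾ + √(27² + 4²)/8) + 4403)*(-55 - 316) = ((¾ + √(729 + 16)/8) + 4403)*(-371) = ((¾ + √745/8) + 4403)*(-371) = (17615/4 + √745/8)*(-371) = -6535165/4 - 371*√745/8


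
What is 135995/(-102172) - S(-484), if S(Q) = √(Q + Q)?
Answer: -135995/102172 - 22*I*√2 ≈ -1.331 - 31.113*I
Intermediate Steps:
S(Q) = √2*√Q (S(Q) = √(2*Q) = √2*√Q)
135995/(-102172) - S(-484) = 135995/(-102172) - √2*√(-484) = 135995*(-1/102172) - √2*22*I = -135995/102172 - 22*I*√2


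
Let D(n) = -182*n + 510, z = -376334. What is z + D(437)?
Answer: -455358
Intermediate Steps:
D(n) = 510 - 182*n
z + D(437) = -376334 + (510 - 182*437) = -376334 + (510 - 79534) = -376334 - 79024 = -455358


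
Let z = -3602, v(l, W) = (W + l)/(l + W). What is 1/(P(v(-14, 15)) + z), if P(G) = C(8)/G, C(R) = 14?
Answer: -1/3588 ≈ -0.00027871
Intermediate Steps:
v(l, W) = 1 (v(l, W) = (W + l)/(W + l) = 1)
P(G) = 14/G
1/(P(v(-14, 15)) + z) = 1/(14/1 - 3602) = 1/(14*1 - 3602) = 1/(14 - 3602) = 1/(-3588) = -1/3588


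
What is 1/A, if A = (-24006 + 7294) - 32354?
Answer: -1/49066 ≈ -2.0381e-5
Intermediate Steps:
A = -49066 (A = -16712 - 32354 = -49066)
1/A = 1/(-49066) = -1/49066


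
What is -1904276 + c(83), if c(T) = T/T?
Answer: -1904275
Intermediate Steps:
c(T) = 1
-1904276 + c(83) = -1904276 + 1 = -1904275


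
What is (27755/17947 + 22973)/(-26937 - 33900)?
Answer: -412324186/1091841639 ≈ -0.37764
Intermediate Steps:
(27755/17947 + 22973)/(-26937 - 33900) = (27755*(1/17947) + 22973)/(-60837) = (27755/17947 + 22973)*(-1/60837) = (412324186/17947)*(-1/60837) = -412324186/1091841639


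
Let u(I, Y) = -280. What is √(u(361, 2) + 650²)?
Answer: 2*√105555 ≈ 649.78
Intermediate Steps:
√(u(361, 2) + 650²) = √(-280 + 650²) = √(-280 + 422500) = √422220 = 2*√105555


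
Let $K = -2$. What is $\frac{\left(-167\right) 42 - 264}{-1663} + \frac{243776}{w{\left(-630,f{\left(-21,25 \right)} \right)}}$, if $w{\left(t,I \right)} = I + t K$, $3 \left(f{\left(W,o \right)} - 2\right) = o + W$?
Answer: $\frac{621891042}{3151385} \approx 197.34$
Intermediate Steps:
$f{\left(W,o \right)} = 2 + \frac{W}{3} + \frac{o}{3}$ ($f{\left(W,o \right)} = 2 + \frac{o + W}{3} = 2 + \frac{W + o}{3} = 2 + \left(\frac{W}{3} + \frac{o}{3}\right) = 2 + \frac{W}{3} + \frac{o}{3}$)
$w{\left(t,I \right)} = I - 2 t$ ($w{\left(t,I \right)} = I + t \left(-2\right) = I - 2 t$)
$\frac{\left(-167\right) 42 - 264}{-1663} + \frac{243776}{w{\left(-630,f{\left(-21,25 \right)} \right)}} = \frac{\left(-167\right) 42 - 264}{-1663} + \frac{243776}{\left(2 + \frac{1}{3} \left(-21\right) + \frac{1}{3} \cdot 25\right) - -1260} = \left(-7014 - 264\right) \left(- \frac{1}{1663}\right) + \frac{243776}{\left(2 - 7 + \frac{25}{3}\right) + 1260} = \left(-7278\right) \left(- \frac{1}{1663}\right) + \frac{243776}{\frac{10}{3} + 1260} = \frac{7278}{1663} + \frac{243776}{\frac{3790}{3}} = \frac{7278}{1663} + 243776 \cdot \frac{3}{3790} = \frac{7278}{1663} + \frac{365664}{1895} = \frac{621891042}{3151385}$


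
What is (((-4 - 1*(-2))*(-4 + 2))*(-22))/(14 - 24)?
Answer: 44/5 ≈ 8.8000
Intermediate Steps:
(((-4 - 1*(-2))*(-4 + 2))*(-22))/(14 - 24) = (((-4 + 2)*(-2))*(-22))/(-10) = (-2*(-2)*(-22))*(-⅒) = (4*(-22))*(-⅒) = -88*(-⅒) = 44/5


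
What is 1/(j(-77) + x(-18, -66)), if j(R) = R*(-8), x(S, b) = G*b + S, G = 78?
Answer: -1/4550 ≈ -0.00021978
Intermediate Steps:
x(S, b) = S + 78*b (x(S, b) = 78*b + S = S + 78*b)
j(R) = -8*R
1/(j(-77) + x(-18, -66)) = 1/(-8*(-77) + (-18 + 78*(-66))) = 1/(616 + (-18 - 5148)) = 1/(616 - 5166) = 1/(-4550) = -1/4550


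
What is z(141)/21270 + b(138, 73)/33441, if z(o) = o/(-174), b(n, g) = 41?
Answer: 16336111/13751608020 ≈ 0.0011879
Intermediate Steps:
z(o) = -o/174 (z(o) = o*(-1/174) = -o/174)
z(141)/21270 + b(138, 73)/33441 = -1/174*141/21270 + 41/33441 = -47/58*1/21270 + 41*(1/33441) = -47/1233660 + 41/33441 = 16336111/13751608020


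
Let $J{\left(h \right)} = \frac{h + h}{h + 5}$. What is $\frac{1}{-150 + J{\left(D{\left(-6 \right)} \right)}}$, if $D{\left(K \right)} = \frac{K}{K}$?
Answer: $- \frac{3}{449} \approx -0.0066815$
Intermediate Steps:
$D{\left(K \right)} = 1$
$J{\left(h \right)} = \frac{2 h}{5 + h}$
$\frac{1}{-150 + J{\left(D{\left(-6 \right)} \right)}} = \frac{1}{-150 + 2 \cdot 1 \frac{1}{5 + 1}} = \frac{1}{-150 + 2 \cdot 1 \cdot \frac{1}{6}} = \frac{1}{-150 + \frac{1}{3}} = \frac{1}{- \frac{449}{3}} = - \frac{3}{449}$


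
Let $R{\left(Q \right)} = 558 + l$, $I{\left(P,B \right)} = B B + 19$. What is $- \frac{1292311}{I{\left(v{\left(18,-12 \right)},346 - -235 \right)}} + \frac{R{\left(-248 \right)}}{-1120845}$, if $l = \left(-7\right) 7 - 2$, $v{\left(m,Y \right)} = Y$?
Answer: $- \frac{96576765057}{25224990340} \approx -3.8286$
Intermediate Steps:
$l = -51$ ($l = -49 - 2 = -51$)
$I{\left(P,B \right)} = 19 + B^{2}$ ($I{\left(P,B \right)} = B^{2} + 19 = 19 + B^{2}$)
$R{\left(Q \right)} = 507$ ($R{\left(Q \right)} = 558 - 51 = 507$)
$- \frac{1292311}{I{\left(v{\left(18,-12 \right)},346 - -235 \right)}} + \frac{R{\left(-248 \right)}}{-1120845} = - \frac{1292311}{19 + \left(346 - -235\right)^{2}} + \frac{507}{-1120845} = - \frac{1292311}{19 + \left(346 + 235\right)^{2}} + 507 \left(- \frac{1}{1120845}\right) = - \frac{1292311}{19 + 581^{2}} - \frac{169}{373615} = - \frac{1292311}{19 + 337561} - \frac{169}{373615} = - \frac{1292311}{337580} - \frac{169}{373615} = - \frac{96576765057}{25224990340}$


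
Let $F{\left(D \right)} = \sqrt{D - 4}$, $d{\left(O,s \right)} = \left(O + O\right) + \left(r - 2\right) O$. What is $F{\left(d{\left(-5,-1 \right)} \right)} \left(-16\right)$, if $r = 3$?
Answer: $- 16 i \sqrt{19} \approx - 69.742 i$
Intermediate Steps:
$d{\left(O,s \right)} = 3 O$ ($d{\left(O,s \right)} = \left(O + O\right) + \left(3 - 2\right) O = 2 O + 1 O = 2 O + O = 3 O$)
$F{\left(D \right)} = \sqrt{-4 + D}$
$F{\left(d{\left(-5,-1 \right)} \right)} \left(-16\right) = \sqrt{-4 + 3 \left(-5\right)} \left(-16\right) = \sqrt{-4 - 15} \left(-16\right) = \sqrt{-19} \left(-16\right) = i \sqrt{19} \left(-16\right) = - 16 i \sqrt{19}$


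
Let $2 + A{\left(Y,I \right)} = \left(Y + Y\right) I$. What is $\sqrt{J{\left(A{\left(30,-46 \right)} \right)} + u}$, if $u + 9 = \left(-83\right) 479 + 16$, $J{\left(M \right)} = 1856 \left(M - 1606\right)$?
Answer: $i \sqrt{8146758} \approx 2854.3 i$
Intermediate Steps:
$A{\left(Y,I \right)} = -2 + 2 I Y$ ($A{\left(Y,I \right)} = -2 + \left(Y + Y\right) I = -2 + 2 Y I = -2 + 2 I Y$)
$J{\left(M \right)} = -2980736 + 1856 M$ ($J{\left(M \right)} = 1856 \left(-1606 + M\right) = -2980736 + 1856 M$)
$u = -39750$ ($u = -9 + \left(\left(-83\right) 479 + 16\right) = -9 + \left(-39757 + 16\right) = -9 - 39741 = -39750$)
$\sqrt{J{\left(A{\left(30,-46 \right)} \right)} + u} = \sqrt{\left(-2980736 + 1856 \left(-2 + 2 \left(-46\right) 30\right)\right) - 39750} = \sqrt{\left(-2980736 + 1856 \left(-2 - 2760\right)\right) - 39750} = \sqrt{\left(-2980736 + 1856 \left(-2762\right)\right) - 39750} = \sqrt{\left(-2980736 - 5126272\right) - 39750} = \sqrt{-8107008 - 39750} = \sqrt{-8146758} = i \sqrt{8146758}$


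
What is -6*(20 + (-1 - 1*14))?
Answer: -30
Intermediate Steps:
-6*(20 + (-1 - 1*14)) = -6*(20 + (-1 - 14)) = -6*(20 - 15) = -6*5 = -30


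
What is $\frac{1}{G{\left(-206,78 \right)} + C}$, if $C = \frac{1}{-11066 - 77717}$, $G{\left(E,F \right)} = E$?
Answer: $- \frac{88783}{18289299} \approx -0.0048544$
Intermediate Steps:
$C = - \frac{1}{88783}$ ($C = \frac{1}{-88783} = - \frac{1}{88783} \approx -1.1263 \cdot 10^{-5}$)
$\frac{1}{G{\left(-206,78 \right)} + C} = \frac{1}{-206 - \frac{1}{88783}} = \frac{1}{- \frac{18289299}{88783}} = - \frac{88783}{18289299}$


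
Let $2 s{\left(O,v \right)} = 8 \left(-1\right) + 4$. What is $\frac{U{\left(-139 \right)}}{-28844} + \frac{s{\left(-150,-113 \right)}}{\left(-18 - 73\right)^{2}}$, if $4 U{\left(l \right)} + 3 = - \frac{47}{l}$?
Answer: $- \frac{14505279}{66402291592} \approx -0.00021845$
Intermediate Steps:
$U{\left(l \right)} = - \frac{3}{4} - \frac{47}{4 l}$ ($U{\left(l \right)} = - \frac{3}{4} + \frac{\left(-47\right) \frac{1}{l}}{4} = - \frac{3}{4} - \frac{47}{4 l}$)
$s{\left(O,v \right)} = -2$ ($s{\left(O,v \right)} = \frac{8 \left(-1\right) + 4}{2} = \frac{-8 + 4}{2} = \frac{1}{2} \left(-4\right) = -2$)
$\frac{U{\left(-139 \right)}}{-28844} + \frac{s{\left(-150,-113 \right)}}{\left(-18 - 73\right)^{2}} = \frac{\frac{1}{4} \frac{1}{-139} \left(-47 - -417\right)}{-28844} - \frac{2}{\left(-18 - 73\right)^{2}} = \frac{1}{4} \left(- \frac{1}{139}\right) \left(-47 + 417\right) \left(- \frac{1}{28844}\right) - \frac{2}{\left(-91\right)^{2}} = \frac{1}{4} \left(- \frac{1}{139}\right) 370 \left(- \frac{1}{28844}\right) - \frac{2}{8281} = \left(- \frac{185}{278}\right) \left(- \frac{1}{28844}\right) - \frac{2}{8281} = \frac{185}{8018632} - \frac{2}{8281} = - \frac{14505279}{66402291592}$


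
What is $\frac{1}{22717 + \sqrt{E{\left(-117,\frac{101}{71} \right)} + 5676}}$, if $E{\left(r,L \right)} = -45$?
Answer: $\frac{22717}{516056458} - \frac{\sqrt{5631}}{516056458} \approx 4.3875 \cdot 10^{-5}$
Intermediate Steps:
$\frac{1}{22717 + \sqrt{E{\left(-117,\frac{101}{71} \right)} + 5676}} = \frac{1}{22717 + \sqrt{-45 + 5676}} = \frac{1}{22717 + \sqrt{5631}}$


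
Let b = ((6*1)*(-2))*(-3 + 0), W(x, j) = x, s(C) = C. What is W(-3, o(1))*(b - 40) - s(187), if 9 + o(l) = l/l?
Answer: -175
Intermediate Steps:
o(l) = -8 (o(l) = -9 + l/l = -9 + 1 = -8)
b = 36 (b = (6*(-2))*(-3) = -12*(-3) = 36)
W(-3, o(1))*(b - 40) - s(187) = -3*(36 - 40) - 1*187 = -3*(-4) - 187 = 12 - 187 = -175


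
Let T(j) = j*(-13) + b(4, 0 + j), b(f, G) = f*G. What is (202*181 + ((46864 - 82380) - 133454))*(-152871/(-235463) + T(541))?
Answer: 151781471954208/235463 ≈ 6.4461e+8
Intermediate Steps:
b(f, G) = G*f
T(j) = -9*j (T(j) = j*(-13) + (0 + j)*4 = -13*j + j*4 = -13*j + 4*j = -9*j)
(202*181 + ((46864 - 82380) - 133454))*(-152871/(-235463) + T(541)) = (202*181 + ((46864 - 82380) - 133454))*(-152871/(-235463) - 9*541) = (36562 + (-35516 - 133454))*(-152871*(-1/235463) - 4869) = (36562 - 168970)*(152871/235463 - 4869) = -132408*(-1146316476/235463) = 151781471954208/235463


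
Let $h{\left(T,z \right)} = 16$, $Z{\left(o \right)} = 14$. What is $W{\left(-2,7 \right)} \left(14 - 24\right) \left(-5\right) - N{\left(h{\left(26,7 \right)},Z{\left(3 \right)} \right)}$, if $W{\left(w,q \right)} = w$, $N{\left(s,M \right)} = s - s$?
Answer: $-100$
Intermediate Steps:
$N{\left(s,M \right)} = 0$
$W{\left(-2,7 \right)} \left(14 - 24\right) \left(-5\right) - N{\left(h{\left(26,7 \right)},Z{\left(3 \right)} \right)} = - 2 \left(14 - 24\right) \left(-5\right) - 0 = - 2 \left(14 - 24\right) \left(-5\right) + 0 = \left(-2\right) \left(-10\right) \left(-5\right) + 0 = 20 \left(-5\right) + 0 = -100 + 0 = -100$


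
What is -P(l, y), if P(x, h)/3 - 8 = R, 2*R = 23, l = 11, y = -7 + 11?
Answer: -117/2 ≈ -58.500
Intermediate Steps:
y = 4
R = 23/2 (R = (1/2)*23 = 23/2 ≈ 11.500)
P(x, h) = 117/2 (P(x, h) = 24 + 3*(23/2) = 24 + 69/2 = 117/2)
-P(l, y) = -1*117/2 = -117/2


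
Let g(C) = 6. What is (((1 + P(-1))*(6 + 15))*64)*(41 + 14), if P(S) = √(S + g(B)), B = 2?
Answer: 73920 + 73920*√5 ≈ 2.3921e+5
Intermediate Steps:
P(S) = √(6 + S) (P(S) = √(S + 6) = √(6 + S))
(((1 + P(-1))*(6 + 15))*64)*(41 + 14) = (((1 + √(6 - 1))*(6 + 15))*64)*(41 + 14) = (((1 + √5)*21)*64)*55 = ((21 + 21*√5)*64)*55 = (1344 + 1344*√5)*55 = 73920 + 73920*√5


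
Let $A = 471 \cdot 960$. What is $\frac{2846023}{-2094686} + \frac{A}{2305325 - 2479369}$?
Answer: $- \frac{360616612193}{91141882546} \approx -3.9566$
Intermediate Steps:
$A = 452160$
$\frac{2846023}{-2094686} + \frac{A}{2305325 - 2479369} = \frac{2846023}{-2094686} + \frac{452160}{2305325 - 2479369} = 2846023 \left(- \frac{1}{2094686}\right) + \frac{452160}{-174044} = - \frac{2846023}{2094686} + 452160 \left(- \frac{1}{174044}\right) = - \frac{2846023}{2094686} - \frac{113040}{43511} = - \frac{360616612193}{91141882546}$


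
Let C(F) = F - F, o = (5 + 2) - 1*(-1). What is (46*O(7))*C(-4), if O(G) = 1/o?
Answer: 0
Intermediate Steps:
o = 8 (o = 7 + 1 = 8)
O(G) = ⅛ (O(G) = 1/8 = ⅛)
C(F) = 0
(46*O(7))*C(-4) = (46*(⅛))*0 = (23/4)*0 = 0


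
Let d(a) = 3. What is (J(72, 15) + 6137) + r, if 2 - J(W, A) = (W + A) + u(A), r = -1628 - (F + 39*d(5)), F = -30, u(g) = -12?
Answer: 4349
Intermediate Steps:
r = -1715 (r = -1628 - (-30 + 39*3) = -1628 - (-30 + 117) = -1628 - 1*87 = -1628 - 87 = -1715)
J(W, A) = 14 - A - W (J(W, A) = 2 - ((W + A) - 12) = 2 - ((A + W) - 12) = 2 - (-12 + A + W) = 2 + (12 - A - W) = 14 - A - W)
(J(72, 15) + 6137) + r = ((14 - 1*15 - 1*72) + 6137) - 1715 = ((14 - 15 - 72) + 6137) - 1715 = (-73 + 6137) - 1715 = 6064 - 1715 = 4349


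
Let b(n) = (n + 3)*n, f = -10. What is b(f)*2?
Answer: 140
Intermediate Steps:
b(n) = n*(3 + n) (b(n) = (3 + n)*n = n*(3 + n))
b(f)*2 = -10*(3 - 10)*2 = -10*(-7)*2 = 70*2 = 140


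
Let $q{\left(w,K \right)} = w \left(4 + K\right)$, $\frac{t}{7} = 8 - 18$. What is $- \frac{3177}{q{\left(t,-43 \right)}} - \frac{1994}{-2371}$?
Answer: $- \frac{696349}{2157610} \approx -0.32274$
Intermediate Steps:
$t = -70$ ($t = 7 \left(8 - 18\right) = 7 \left(-10\right) = -70$)
$- \frac{3177}{q{\left(t,-43 \right)}} - \frac{1994}{-2371} = - \frac{3177}{\left(-70\right) \left(4 - 43\right)} - \frac{1994}{-2371} = - \frac{3177}{\left(-70\right) \left(-39\right)} - - \frac{1994}{2371} = - \frac{3177}{2730} + \frac{1994}{2371} = \left(-3177\right) \frac{1}{2730} + \frac{1994}{2371} = - \frac{1059}{910} + \frac{1994}{2371} = - \frac{696349}{2157610}$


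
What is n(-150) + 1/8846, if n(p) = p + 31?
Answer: -1052673/8846 ≈ -119.00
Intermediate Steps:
n(p) = 31 + p
n(-150) + 1/8846 = (31 - 150) + 1/8846 = -119 + 1/8846 = -1052673/8846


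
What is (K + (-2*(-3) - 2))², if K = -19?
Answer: 225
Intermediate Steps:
(K + (-2*(-3) - 2))² = (-19 + (-2*(-3) - 2))² = (-19 + (6 - 2))² = (-19 + 4)² = (-15)² = 225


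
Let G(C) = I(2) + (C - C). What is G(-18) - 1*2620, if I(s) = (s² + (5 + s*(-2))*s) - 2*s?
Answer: -2618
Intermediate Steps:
I(s) = s² - 2*s + s*(5 - 2*s) (I(s) = (s² + (5 - 2*s)*s) - 2*s = (s² + s*(5 - 2*s)) - 2*s = s² - 2*s + s*(5 - 2*s))
G(C) = 2 (G(C) = 2*(3 - 1*2) + (C - C) = 2*(3 - 2) + 0 = 2*1 + 0 = 2 + 0 = 2)
G(-18) - 1*2620 = 2 - 1*2620 = 2 - 2620 = -2618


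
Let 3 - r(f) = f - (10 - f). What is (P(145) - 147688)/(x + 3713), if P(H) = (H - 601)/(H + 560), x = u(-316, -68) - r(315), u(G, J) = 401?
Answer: -11568944/370595 ≈ -31.217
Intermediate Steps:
r(f) = 13 - 2*f (r(f) = 3 - (f - (10 - f)) = 3 - (f + (-10 + f)) = 3 - (-10 + 2*f) = 3 + (10 - 2*f) = 13 - 2*f)
x = 1018 (x = 401 - (13 - 2*315) = 401 - (13 - 630) = 401 - 1*(-617) = 401 + 617 = 1018)
P(H) = (-601 + H)/(560 + H)
(P(145) - 147688)/(x + 3713) = ((-601 + 145)/(560 + 145) - 147688)/(1018 + 3713) = (-456/705 - 147688)/4731 = ((1/705)*(-456) - 147688)*(1/4731) = (-152/235 - 147688)*(1/4731) = -34706832/235*1/4731 = -11568944/370595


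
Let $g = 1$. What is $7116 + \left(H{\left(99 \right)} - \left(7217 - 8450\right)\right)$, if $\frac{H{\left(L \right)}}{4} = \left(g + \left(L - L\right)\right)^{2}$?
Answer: $8353$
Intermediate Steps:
$H{\left(L \right)} = 4$ ($H{\left(L \right)} = 4 \left(1 + \left(L - L\right)\right)^{2} = 4 \left(1 + 0\right)^{2} = 4 \cdot 1^{2} = 4 \cdot 1 = 4$)
$7116 + \left(H{\left(99 \right)} - \left(7217 - 8450\right)\right) = 7116 + \left(4 - \left(7217 - 8450\right)\right) = 7116 + \left(4 - -1233\right) = 7116 + \left(4 + 1233\right) = 7116 + 1237 = 8353$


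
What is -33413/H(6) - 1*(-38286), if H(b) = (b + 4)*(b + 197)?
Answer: 77687167/2030 ≈ 38270.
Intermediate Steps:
H(b) = (4 + b)*(197 + b)
-33413/H(6) - 1*(-38286) = -33413/(788 + 6² + 201*6) - 1*(-38286) = -33413/(788 + 36 + 1206) + 38286 = -33413/2030 + 38286 = 77687167/2030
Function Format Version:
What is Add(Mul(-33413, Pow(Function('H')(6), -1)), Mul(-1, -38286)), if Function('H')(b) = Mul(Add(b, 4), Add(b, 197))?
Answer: Rational(77687167, 2030) ≈ 38270.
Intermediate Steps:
Function('H')(b) = Mul(Add(4, b), Add(197, b))
Add(Mul(-33413, Pow(Function('H')(6), -1)), Mul(-1, -38286)) = Add(Mul(-33413, Pow(Add(788, Pow(6, 2), Mul(201, 6)), -1)), Mul(-1, -38286)) = Add(Mul(-33413, Pow(Add(788, 36, 1206), -1)), 38286) = Add(Mul(-33413, Pow(2030, -1)), 38286) = Add(Mul(-33413, Rational(1, 2030)), 38286) = Add(Rational(-33413, 2030), 38286) = Rational(77687167, 2030)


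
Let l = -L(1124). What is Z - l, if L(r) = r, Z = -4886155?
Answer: -4885031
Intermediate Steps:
l = -1124 (l = -1*1124 = -1124)
Z - l = -4886155 - 1*(-1124) = -4886155 + 1124 = -4885031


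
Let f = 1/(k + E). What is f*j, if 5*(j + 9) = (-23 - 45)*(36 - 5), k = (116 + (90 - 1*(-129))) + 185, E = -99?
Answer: -2153/2105 ≈ -1.0228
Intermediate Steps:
k = 520 (k = (116 + (90 + 129)) + 185 = (116 + 219) + 185 = 335 + 185 = 520)
j = -2153/5 (j = -9 + ((-23 - 45)*(36 - 5))/5 = -9 + (-68*31)/5 = -9 + (1/5)*(-2108) = -9 - 2108/5 = -2153/5 ≈ -430.60)
f = 1/421 (f = 1/(520 - 99) = 1/421 ≈ 0.0023753)
f*j = (1/421)*(-2153/5) = -2153/2105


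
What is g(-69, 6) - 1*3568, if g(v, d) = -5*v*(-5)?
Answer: -5293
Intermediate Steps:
g(v, d) = 25*v
g(-69, 6) - 1*3568 = 25*(-69) - 1*3568 = -1725 - 3568 = -5293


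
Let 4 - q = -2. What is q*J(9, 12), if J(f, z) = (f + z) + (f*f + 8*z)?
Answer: 1188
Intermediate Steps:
q = 6 (q = 4 - 1*(-2) = 4 + 2 = 6)
J(f, z) = f + f² + 9*z (J(f, z) = (f + z) + (f² + 8*z) = f + f² + 9*z)
q*J(9, 12) = 6*(9 + 9² + 9*12) = 6*(9 + 81 + 108) = 6*198 = 1188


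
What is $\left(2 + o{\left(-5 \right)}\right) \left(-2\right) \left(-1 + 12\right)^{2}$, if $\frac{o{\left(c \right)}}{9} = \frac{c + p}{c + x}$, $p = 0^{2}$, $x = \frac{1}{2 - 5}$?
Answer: $- \frac{20207}{8} \approx -2525.9$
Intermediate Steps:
$x = - \frac{1}{3}$ ($x = \frac{1}{-3} = - \frac{1}{3} \approx -0.33333$)
$p = 0$
$o{\left(c \right)} = \frac{9 c}{- \frac{1}{3} + c}$ ($o{\left(c \right)} = 9 \frac{c + 0}{c - \frac{1}{3}} = 9 \frac{c}{- \frac{1}{3} + c} = \frac{9 c}{- \frac{1}{3} + c}$)
$\left(2 + o{\left(-5 \right)}\right) \left(-2\right) \left(-1 + 12\right)^{2} = \left(2 + 27 \left(-5\right) \frac{1}{-1 + 3 \left(-5\right)}\right) \left(-2\right) \left(-1 + 12\right)^{2} = \left(2 + 27 \left(-5\right) \frac{1}{-1 - 15}\right) \left(-2\right) 11^{2} = \left(2 + 27 \left(-5\right) \frac{1}{-16}\right) \left(-2\right) 121 = \left(2 + 27 \left(-5\right) \left(- \frac{1}{16}\right)\right) \left(-2\right) 121 = \left(2 + \frac{135}{16}\right) \left(-2\right) 121 = \frac{167}{16} \left(-2\right) 121 = \left(- \frac{167}{8}\right) 121 = - \frac{20207}{8}$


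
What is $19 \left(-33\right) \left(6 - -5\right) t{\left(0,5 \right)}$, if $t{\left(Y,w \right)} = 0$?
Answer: $0$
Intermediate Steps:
$19 \left(-33\right) \left(6 - -5\right) t{\left(0,5 \right)} = 19 \left(-33\right) \left(6 - -5\right) 0 = - 627 \left(6 + 5\right) 0 = - 627 \cdot 11 \cdot 0 = \left(-627\right) 0 = 0$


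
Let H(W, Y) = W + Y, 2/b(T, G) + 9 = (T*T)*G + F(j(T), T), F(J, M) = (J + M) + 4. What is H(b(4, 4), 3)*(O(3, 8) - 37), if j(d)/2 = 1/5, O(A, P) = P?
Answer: -27869/317 ≈ -87.915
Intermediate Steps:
j(d) = 2/5
F(J, M) = 4 + J + M
b(T, G) = 2/(-23/5 + T + G*T**2) (b(T, G) = 2/(-9 + ((T*T)*G + (4 + 2/5 + T))) = 2/(-9 + (T**2*G + (22/5 + T))) = 2/(-9 + (G*T**2 + (22/5 + T))) = 2/(-9 + (22/5 + T + G*T**2)) = 2/(-23/5 + T + G*T**2))
H(b(4, 4), 3)*(O(3, 8) - 37) = (10/(-23 + 5*4 + 5*4*4**2) + 3)*(8 - 37) = (10/(-23 + 20 + 5*4*16) + 3)*(-29) = (10/(-23 + 20 + 320) + 3)*(-29) = (10/317 + 3)*(-29) = (961/317)*(-29) = -27869/317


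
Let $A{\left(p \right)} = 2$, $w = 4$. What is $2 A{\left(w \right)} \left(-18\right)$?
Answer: $-72$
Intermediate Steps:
$2 A{\left(w \right)} \left(-18\right) = 2 \cdot 2 \left(-18\right) = 4 \left(-18\right) = -72$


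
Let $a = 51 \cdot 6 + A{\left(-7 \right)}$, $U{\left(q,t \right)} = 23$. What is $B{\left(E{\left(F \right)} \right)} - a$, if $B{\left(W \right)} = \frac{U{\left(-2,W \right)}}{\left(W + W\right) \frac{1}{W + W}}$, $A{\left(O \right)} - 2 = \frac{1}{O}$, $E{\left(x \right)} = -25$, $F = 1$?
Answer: $- \frac{1994}{7} \approx -284.86$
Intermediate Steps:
$A{\left(O \right)} = 2 + \frac{1}{O}$
$a = \frac{2155}{7}$ ($a = 51 \cdot 6 + \left(2 + \frac{1}{-7}\right) = 306 + \left(2 - \frac{1}{7}\right) = 306 + \frac{13}{7} = \frac{2155}{7} \approx 307.86$)
$B{\left(W \right)} = 23$ ($B{\left(W \right)} = \frac{23}{\left(W + W\right) \frac{1}{W + W}} = \frac{23}{2 W \frac{1}{2 W}} = \frac{23}{1} = 23 \cdot 1 = 23$)
$B{\left(E{\left(F \right)} \right)} - a = 23 - \frac{2155}{7} = - \frac{1994}{7}$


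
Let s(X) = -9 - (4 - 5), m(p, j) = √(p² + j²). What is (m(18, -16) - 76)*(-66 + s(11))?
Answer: 5624 - 148*√145 ≈ 3841.8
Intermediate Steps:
m(p, j) = √(j² + p²)
s(X) = -8 (s(X) = -9 - 1*(-1) = -9 + 1 = -8)
(m(18, -16) - 76)*(-66 + s(11)) = (√((-16)² + 18²) - 76)*(-66 - 8) = (√(256 + 324) - 76)*(-74) = (√580 - 76)*(-74) = (2*√145 - 76)*(-74) = (-76 + 2*√145)*(-74) = 5624 - 148*√145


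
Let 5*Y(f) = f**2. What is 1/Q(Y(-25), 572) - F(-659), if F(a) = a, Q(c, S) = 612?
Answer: 403309/612 ≈ 659.00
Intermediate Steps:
Y(f) = f**2/5
1/Q(Y(-25), 572) - F(-659) = 1/612 - 1*(-659) = 1/612 + 659 = 403309/612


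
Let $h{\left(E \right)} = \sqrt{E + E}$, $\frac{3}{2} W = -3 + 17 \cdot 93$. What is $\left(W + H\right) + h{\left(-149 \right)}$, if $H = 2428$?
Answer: $3480 + i \sqrt{298} \approx 3480.0 + 17.263 i$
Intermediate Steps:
$W = 1052$ ($W = \frac{2 \left(-3 + 17 \cdot 93\right)}{3} = \frac{2 \left(-3 + 1581\right)}{3} = \frac{2}{3} \cdot 1578 = 1052$)
$h{\left(E \right)} = \sqrt{2} \sqrt{E}$ ($h{\left(E \right)} = \sqrt{2 E} = \sqrt{2} \sqrt{E}$)
$\left(W + H\right) + h{\left(-149 \right)} = \left(1052 + 2428\right) + \sqrt{2} \sqrt{-149} = 3480 + \sqrt{2} i \sqrt{149} = 3480 + i \sqrt{298}$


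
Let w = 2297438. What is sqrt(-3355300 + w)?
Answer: I*sqrt(1057862) ≈ 1028.5*I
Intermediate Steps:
sqrt(-3355300 + w) = sqrt(-3355300 + 2297438) = sqrt(-1057862) = I*sqrt(1057862)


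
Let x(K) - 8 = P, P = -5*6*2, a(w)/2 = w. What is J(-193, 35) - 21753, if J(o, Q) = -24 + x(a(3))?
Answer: -21829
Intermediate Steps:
a(w) = 2*w
P = -60 (P = -30*2 = -60)
x(K) = -52 (x(K) = 8 - 60 = -52)
J(o, Q) = -76 (J(o, Q) = -24 - 52 = -76)
J(-193, 35) - 21753 = -76 - 21753 = -21829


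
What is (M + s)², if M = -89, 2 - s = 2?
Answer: 7921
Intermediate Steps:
s = 0 (s = 2 - 1*2 = 2 - 2 = 0)
(M + s)² = (-89 + 0)² = (-89)² = 7921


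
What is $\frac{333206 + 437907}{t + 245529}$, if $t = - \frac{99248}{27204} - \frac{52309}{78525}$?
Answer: $\frac{137270586752775}{43707365392972} \approx 3.1407$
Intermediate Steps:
$t = - \frac{768038603}{178016175}$ ($t = \left(-99248\right) \frac{1}{27204} - \frac{52309}{78525} = - \frac{24812}{6801} - \frac{52309}{78525} = - \frac{768038603}{178016175} \approx -4.3144$)
$\frac{333206 + 437907}{t + 245529} = \frac{333206 + 437907}{- \frac{768038603}{178016175} + 245529} = \frac{771113}{\frac{43707365392972}{178016175}} = 771113 \cdot \frac{178016175}{43707365392972} = \frac{137270586752775}{43707365392972}$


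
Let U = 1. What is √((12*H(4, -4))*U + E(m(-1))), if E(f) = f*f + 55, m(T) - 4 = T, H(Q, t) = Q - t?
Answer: 4*√10 ≈ 12.649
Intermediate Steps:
m(T) = 4 + T
E(f) = 55 + f² (E(f) = f² + 55 = 55 + f²)
√((12*H(4, -4))*U + E(m(-1))) = √((12*(4 - 1*(-4)))*1 + (55 + (4 - 1)²)) = √((12*(4 + 4))*1 + (55 + 3²)) = √((12*8)*1 + (55 + 9)) = √(96*1 + 64) = √(96 + 64) = √160 = 4*√10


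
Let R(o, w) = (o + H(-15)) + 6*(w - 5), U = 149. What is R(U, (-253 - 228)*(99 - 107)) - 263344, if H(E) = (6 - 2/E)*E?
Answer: -240229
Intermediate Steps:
H(E) = E*(6 - 2/E)
R(o, w) = -122 + o + 6*w (R(o, w) = (o + (-2 + 6*(-15))) + 6*(w - 5) = (o + (-2 - 90)) + 6*(-5 + w) = (o - 92) + (-30 + 6*w) = (-92 + o) + (-30 + 6*w) = -122 + o + 6*w)
R(U, (-253 - 228)*(99 - 107)) - 263344 = (-122 + 149 + 6*((-253 - 228)*(99 - 107))) - 263344 = (-122 + 149 + 6*(-481*(-8))) - 263344 = (-122 + 149 + 6*3848) - 263344 = (-122 + 149 + 23088) - 263344 = 23115 - 263344 = -240229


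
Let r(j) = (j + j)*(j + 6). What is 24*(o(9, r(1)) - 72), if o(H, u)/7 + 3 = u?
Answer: 120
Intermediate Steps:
r(j) = 2*j*(6 + j) (r(j) = (2*j)*(6 + j) = 2*j*(6 + j))
o(H, u) = -21 + 7*u
24*(o(9, r(1)) - 72) = 24*((-21 + 7*(2*1*(6 + 1))) - 72) = 24*((-21 + 7*(2*1*7)) - 72) = 24*((-21 + 7*14) - 72) = 24*((-21 + 98) - 72) = 24*(77 - 72) = 24*5 = 120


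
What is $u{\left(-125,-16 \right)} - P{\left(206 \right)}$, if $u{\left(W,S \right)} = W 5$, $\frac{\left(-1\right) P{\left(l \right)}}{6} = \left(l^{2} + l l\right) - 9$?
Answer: $508553$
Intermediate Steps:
$P{\left(l \right)} = 54 - 12 l^{2}$ ($P{\left(l \right)} = - 6 \left(\left(l^{2} + l l\right) - 9\right) = - 6 \left(\left(l^{2} + l^{2}\right) - 9\right) = - 6 \left(2 l^{2} - 9\right) = - 6 \left(-9 + 2 l^{2}\right) = 54 - 12 l^{2}$)
$u{\left(W,S \right)} = 5 W$
$u{\left(-125,-16 \right)} - P{\left(206 \right)} = 5 \left(-125\right) - \left(54 - 12 \cdot 206^{2}\right) = -625 - \left(54 - 509232\right) = -625 - -509178 = -625 + 509178 = 508553$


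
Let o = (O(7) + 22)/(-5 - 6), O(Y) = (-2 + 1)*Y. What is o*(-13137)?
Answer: 197055/11 ≈ 17914.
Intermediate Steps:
O(Y) = -Y
o = -15/11 (o = (-1*7 + 22)/(-5 - 6) = (-7 + 22)/(-11) = 15*(-1/11) = -15/11 ≈ -1.3636)
o*(-13137) = -15/11*(-13137) = 197055/11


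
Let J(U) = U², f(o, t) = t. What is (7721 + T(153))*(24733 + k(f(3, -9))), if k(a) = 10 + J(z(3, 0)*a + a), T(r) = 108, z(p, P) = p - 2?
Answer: 196249543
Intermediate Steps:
z(p, P) = -2 + p
k(a) = 10 + 4*a² (k(a) = 10 + ((-2 + 3)*a + a)² = 10 + (1*a + a)² = 10 + (a + a)² = 10 + (2*a)² = 10 + 4*a²)
(7721 + T(153))*(24733 + k(f(3, -9))) = (7721 + 108)*(24733 + (10 + 4*(-9)²)) = 7829*(24733 + (10 + 4*81)) = 7829*(24733 + (10 + 324)) = 7829*(24733 + 334) = 7829*25067 = 196249543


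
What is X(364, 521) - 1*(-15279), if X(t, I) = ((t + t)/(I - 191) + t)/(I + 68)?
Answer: 1484950039/97185 ≈ 15280.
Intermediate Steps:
X(t, I) = (t + 2*t/(-191 + I))/(68 + I) (X(t, I) = ((2*t)/(-191 + I) + t)/(68 + I) = (2*t/(-191 + I) + t)/(68 + I) = (t + 2*t/(-191 + I))/(68 + I))
X(364, 521) - 1*(-15279) = 364*(-189 + 521)/(-12988 + 521**2 - 123*521) - 1*(-15279) = 364*332/(-12988 + 271441 - 64083) + 15279 = 364*332/194370 + 15279 = 364*(1/194370)*332 + 15279 = 60424/97185 + 15279 = 1484950039/97185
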